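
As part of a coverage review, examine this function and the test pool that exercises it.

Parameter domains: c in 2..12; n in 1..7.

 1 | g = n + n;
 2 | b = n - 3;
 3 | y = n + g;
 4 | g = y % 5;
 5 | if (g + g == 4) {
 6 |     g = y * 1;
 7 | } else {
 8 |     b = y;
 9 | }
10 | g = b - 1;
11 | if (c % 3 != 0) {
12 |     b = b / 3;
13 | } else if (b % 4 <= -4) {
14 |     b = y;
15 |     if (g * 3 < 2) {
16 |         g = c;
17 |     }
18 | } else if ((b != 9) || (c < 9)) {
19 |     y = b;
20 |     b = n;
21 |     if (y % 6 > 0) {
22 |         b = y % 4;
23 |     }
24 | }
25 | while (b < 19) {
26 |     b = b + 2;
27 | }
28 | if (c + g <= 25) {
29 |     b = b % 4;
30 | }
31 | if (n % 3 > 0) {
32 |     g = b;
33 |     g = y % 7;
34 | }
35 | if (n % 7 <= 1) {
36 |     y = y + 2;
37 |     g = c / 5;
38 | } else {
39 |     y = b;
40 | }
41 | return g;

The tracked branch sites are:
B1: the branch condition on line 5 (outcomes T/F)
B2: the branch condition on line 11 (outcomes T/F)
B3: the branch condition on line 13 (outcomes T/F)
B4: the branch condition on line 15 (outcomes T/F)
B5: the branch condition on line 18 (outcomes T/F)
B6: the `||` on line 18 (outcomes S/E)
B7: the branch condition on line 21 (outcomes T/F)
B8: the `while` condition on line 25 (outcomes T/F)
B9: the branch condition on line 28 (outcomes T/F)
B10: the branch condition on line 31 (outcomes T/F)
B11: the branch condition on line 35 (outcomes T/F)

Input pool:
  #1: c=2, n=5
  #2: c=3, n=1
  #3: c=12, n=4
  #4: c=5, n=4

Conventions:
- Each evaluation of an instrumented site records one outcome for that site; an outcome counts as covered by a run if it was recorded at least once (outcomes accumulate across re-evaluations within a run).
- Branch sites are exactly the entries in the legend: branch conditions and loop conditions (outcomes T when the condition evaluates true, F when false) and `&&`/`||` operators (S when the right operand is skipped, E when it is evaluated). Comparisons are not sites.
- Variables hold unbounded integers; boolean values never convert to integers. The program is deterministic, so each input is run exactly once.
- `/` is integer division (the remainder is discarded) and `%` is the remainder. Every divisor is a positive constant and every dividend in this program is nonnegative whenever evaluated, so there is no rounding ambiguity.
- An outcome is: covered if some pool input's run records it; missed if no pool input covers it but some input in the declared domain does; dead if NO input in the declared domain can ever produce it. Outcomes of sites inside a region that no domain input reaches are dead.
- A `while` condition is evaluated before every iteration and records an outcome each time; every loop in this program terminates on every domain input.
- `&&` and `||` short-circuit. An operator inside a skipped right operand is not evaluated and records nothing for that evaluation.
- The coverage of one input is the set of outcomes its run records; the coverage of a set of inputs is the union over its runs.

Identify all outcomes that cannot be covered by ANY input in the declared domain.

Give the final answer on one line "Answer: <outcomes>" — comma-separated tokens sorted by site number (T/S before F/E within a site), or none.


sweeping the full domain (77 inputs) for each outcome:
  B3=T: never recorded by any domain input -> dead
  B4=T: never recorded by any domain input -> dead
  B4=F: never recorded by any domain input -> dead
  reachable outcomes have witnesses, e.g. B1=T (e.g. c=2, n=4), B1=F (e.g. c=2, n=1), B2=T (e.g. c=2, n=1), B2=F (e.g. c=3, n=1)
Answer: B3=T, B4=T, B4=F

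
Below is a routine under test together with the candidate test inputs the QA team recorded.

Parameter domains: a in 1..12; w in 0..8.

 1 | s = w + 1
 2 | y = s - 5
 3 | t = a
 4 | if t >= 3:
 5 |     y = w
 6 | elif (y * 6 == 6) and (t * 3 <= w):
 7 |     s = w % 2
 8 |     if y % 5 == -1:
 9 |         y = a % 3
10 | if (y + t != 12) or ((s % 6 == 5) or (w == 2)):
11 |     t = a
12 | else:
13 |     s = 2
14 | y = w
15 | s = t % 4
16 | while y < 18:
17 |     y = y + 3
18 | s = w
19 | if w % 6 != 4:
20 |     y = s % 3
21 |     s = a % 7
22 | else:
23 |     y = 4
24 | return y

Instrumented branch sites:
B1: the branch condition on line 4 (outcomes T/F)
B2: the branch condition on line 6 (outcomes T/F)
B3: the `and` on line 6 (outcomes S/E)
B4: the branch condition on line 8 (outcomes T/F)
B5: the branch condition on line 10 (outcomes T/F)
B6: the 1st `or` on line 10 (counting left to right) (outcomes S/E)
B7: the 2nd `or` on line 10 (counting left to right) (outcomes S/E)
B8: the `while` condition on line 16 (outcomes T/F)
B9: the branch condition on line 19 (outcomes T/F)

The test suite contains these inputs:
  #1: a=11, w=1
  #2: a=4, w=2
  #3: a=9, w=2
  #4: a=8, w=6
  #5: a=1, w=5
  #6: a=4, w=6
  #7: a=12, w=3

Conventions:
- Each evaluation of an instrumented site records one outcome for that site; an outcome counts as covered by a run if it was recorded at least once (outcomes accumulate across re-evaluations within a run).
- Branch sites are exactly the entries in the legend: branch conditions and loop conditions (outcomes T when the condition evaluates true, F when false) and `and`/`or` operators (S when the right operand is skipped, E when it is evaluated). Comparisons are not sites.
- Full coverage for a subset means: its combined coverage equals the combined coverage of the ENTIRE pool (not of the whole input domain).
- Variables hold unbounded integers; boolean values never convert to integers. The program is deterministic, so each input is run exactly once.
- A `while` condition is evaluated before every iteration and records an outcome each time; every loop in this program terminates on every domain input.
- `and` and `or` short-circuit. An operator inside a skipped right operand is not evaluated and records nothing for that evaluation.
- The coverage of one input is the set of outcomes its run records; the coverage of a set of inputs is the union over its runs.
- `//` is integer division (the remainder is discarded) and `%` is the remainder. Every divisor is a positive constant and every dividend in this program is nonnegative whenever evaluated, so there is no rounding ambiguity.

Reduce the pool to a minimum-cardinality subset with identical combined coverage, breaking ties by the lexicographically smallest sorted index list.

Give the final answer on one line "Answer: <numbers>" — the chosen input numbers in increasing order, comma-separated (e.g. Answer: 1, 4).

run #1 (a=11, w=1) runs B1->T, B6->E, B7->E, B5->F, B8->T, B8->T, B8->T, B8->T, B8->T, B8->T, B8->F, B9->T; records B1=T, B5=F, B6=E, B7=E, B8=T, B8=F, B9=T
run #2 (a=4, w=2) runs B1->T, B6->S, B5->T, B8->T, B8->T, B8->T, B8->T, B8->T, B8->T, B8->F, B9->T; records B1=T, B5=T, B6=S, B8=T, B8=F, B9=T
run #3 (a=9, w=2) runs B1->T, B6->S, B5->T, B8->T, B8->T, B8->T, B8->T, B8->T, B8->T, B8->F, B9->T; records B1=T, B5=T, B6=S, B8=T, B8=F, B9=T
run #4 (a=8, w=6) runs B1->T, B6->S, B5->T, B8->T, B8->T, B8->T, B8->T, B8->F, B9->T; records B1=T, B5=T, B6=S, B8=T, B8=F, B9=T
run #5 (a=1, w=5) runs B1->F, B3->E, B2->T, B4->F, B6->S, B5->T, B8->T, B8->T, B8->T, B8->T, B8->T, B8->F, B9->T; records B1=F, B2=T, B3=E, B4=F, B5=T, B6=S, B8=T, B8=F, B9=T
run #6 (a=4, w=6) runs B1->T, B6->S, B5->T, B8->T, B8->T, B8->T, B8->T, B8->F, B9->T; records B1=T, B5=T, B6=S, B8=T, B8=F, B9=T
run #7 (a=12, w=3) runs B1->T, B6->S, B5->T, B8->T, B8->T, B8->T, B8->T, B8->T, B8->F, B9->T; records B1=T, B5=T, B6=S, B8=T, B8=F, B9=T
the full pool covers 13 outcomes: B1=T, B1=F, B2=T, B3=E, B4=F, B5=T, B5=F, B6=S, B6=E, B7=E, B8=T, B8=F, B9=T
size 1 is not enough: best union over all size-1 subsets is 9/13
the canonical winner is {1, 5}: size 2, full 13-outcome coverage, earliest index list among size-2 covers

Answer: 1, 5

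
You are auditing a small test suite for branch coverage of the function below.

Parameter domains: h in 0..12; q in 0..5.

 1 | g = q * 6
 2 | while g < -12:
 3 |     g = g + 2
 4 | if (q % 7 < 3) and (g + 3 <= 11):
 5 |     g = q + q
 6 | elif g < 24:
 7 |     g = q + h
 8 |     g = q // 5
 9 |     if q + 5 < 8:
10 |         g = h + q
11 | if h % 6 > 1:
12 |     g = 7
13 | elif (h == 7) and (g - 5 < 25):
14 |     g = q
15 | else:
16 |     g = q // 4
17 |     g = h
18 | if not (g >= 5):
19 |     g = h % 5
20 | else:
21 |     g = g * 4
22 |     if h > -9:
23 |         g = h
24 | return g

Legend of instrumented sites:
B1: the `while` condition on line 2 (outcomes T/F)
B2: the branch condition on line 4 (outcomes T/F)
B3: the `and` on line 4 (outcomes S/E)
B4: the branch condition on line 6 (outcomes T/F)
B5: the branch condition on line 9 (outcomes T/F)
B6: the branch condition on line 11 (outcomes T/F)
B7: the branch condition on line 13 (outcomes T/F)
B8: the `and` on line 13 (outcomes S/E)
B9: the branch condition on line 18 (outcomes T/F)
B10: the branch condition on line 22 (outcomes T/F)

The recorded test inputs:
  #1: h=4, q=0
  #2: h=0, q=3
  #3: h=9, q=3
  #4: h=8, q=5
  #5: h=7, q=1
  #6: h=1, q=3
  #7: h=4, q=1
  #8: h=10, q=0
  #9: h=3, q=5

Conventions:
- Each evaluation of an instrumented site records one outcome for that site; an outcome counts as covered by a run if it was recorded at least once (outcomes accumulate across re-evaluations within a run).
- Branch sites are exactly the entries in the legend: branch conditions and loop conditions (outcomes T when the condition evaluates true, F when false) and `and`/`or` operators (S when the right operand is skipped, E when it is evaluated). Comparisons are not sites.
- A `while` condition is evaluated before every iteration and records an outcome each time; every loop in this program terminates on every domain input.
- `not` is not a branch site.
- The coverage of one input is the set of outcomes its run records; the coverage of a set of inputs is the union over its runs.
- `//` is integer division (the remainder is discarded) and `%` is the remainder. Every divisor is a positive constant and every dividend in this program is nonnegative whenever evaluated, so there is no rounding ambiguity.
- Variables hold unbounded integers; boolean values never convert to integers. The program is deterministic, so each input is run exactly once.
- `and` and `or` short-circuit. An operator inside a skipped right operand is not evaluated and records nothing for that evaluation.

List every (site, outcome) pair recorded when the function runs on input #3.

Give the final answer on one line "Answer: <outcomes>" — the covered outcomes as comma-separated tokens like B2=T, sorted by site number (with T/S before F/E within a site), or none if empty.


Event log for input #3 (h=9, q=3):
  B1->F, B3->S, B2->F, B4->T, B5->F, B6->T, B9->F, B10->T
distinct outcomes covered: B1=F, B2=F, B3=S, B4=T, B5=F, B6=T, B9=F, B10=T
Answer: B1=F, B2=F, B3=S, B4=T, B5=F, B6=T, B9=F, B10=T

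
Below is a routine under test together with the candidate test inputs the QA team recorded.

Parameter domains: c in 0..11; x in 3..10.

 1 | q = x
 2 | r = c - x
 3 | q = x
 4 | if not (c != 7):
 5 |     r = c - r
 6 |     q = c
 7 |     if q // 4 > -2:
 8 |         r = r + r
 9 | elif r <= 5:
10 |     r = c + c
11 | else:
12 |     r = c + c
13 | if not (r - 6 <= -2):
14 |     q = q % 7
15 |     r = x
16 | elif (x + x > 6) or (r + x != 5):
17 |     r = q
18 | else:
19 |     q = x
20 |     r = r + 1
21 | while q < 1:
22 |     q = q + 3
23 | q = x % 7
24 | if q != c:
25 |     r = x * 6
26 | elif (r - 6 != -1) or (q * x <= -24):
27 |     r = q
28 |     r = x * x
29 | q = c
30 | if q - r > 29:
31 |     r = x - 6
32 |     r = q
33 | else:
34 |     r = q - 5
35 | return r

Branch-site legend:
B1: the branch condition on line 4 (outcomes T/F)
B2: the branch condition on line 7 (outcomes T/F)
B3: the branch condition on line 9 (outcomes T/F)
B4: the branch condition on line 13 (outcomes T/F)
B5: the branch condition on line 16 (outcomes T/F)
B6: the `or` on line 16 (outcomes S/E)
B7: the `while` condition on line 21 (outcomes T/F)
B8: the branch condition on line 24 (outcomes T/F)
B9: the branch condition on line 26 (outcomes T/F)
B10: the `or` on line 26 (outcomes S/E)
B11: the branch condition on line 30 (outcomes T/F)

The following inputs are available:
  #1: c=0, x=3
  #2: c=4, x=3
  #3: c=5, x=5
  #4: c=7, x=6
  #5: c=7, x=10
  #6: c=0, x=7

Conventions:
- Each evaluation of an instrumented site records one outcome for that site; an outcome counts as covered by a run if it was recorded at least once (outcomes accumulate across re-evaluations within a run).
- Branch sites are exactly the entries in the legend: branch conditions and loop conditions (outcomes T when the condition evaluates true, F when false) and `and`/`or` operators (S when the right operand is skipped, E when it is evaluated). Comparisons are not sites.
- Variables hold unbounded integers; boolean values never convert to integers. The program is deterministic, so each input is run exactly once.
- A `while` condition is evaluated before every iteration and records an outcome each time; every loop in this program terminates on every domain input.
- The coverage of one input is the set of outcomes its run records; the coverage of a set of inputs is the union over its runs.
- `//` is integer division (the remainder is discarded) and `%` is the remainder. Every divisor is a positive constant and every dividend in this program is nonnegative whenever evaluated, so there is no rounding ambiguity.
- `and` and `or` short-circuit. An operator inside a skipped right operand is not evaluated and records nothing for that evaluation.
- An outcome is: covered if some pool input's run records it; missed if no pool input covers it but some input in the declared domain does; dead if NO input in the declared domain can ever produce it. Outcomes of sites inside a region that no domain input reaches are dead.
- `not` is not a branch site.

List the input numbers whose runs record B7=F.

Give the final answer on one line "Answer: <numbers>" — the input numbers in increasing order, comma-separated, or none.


input #1 (c=0, x=3): covers B7=F
input #2 (c=4, x=3): covers B7=F
input #3 (c=5, x=5): covers B7=F
input #4 (c=7, x=6): covers B7=F
input #5 (c=7, x=10): covers B7=F
input #6 (c=0, x=7): covers B7=F
Answer: 1, 2, 3, 4, 5, 6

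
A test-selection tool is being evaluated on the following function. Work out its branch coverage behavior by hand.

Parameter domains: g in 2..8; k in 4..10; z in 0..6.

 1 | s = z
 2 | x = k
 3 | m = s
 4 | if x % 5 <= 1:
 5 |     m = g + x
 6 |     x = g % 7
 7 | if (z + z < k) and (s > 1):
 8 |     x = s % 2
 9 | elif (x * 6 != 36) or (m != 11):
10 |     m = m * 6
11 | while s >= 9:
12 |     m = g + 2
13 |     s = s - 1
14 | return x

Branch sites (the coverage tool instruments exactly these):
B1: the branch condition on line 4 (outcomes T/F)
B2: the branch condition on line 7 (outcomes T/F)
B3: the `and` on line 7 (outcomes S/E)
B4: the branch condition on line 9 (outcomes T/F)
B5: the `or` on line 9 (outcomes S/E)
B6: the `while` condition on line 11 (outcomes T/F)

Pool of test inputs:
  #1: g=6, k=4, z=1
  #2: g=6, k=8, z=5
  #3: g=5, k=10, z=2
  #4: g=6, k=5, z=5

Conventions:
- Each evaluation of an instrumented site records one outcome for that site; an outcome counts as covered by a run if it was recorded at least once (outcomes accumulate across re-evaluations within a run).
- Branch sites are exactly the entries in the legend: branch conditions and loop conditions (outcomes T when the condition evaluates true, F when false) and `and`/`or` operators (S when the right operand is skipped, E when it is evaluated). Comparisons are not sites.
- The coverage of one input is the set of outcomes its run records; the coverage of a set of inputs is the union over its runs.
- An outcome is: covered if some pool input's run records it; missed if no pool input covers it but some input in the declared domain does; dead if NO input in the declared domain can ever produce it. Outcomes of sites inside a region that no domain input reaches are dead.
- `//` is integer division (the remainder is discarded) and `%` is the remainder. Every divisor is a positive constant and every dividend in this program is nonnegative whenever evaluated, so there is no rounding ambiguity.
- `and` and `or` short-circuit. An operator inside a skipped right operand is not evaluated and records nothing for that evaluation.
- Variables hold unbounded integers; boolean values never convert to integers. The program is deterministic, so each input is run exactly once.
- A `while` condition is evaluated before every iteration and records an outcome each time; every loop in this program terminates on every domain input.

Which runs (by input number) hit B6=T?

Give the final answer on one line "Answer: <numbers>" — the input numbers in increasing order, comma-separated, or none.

input #1 (g=6, k=4, z=1): misses B6=T
input #2 (g=6, k=8, z=5): misses B6=T
input #3 (g=5, k=10, z=2): misses B6=T
input #4 (g=6, k=5, z=5): misses B6=T

Answer: none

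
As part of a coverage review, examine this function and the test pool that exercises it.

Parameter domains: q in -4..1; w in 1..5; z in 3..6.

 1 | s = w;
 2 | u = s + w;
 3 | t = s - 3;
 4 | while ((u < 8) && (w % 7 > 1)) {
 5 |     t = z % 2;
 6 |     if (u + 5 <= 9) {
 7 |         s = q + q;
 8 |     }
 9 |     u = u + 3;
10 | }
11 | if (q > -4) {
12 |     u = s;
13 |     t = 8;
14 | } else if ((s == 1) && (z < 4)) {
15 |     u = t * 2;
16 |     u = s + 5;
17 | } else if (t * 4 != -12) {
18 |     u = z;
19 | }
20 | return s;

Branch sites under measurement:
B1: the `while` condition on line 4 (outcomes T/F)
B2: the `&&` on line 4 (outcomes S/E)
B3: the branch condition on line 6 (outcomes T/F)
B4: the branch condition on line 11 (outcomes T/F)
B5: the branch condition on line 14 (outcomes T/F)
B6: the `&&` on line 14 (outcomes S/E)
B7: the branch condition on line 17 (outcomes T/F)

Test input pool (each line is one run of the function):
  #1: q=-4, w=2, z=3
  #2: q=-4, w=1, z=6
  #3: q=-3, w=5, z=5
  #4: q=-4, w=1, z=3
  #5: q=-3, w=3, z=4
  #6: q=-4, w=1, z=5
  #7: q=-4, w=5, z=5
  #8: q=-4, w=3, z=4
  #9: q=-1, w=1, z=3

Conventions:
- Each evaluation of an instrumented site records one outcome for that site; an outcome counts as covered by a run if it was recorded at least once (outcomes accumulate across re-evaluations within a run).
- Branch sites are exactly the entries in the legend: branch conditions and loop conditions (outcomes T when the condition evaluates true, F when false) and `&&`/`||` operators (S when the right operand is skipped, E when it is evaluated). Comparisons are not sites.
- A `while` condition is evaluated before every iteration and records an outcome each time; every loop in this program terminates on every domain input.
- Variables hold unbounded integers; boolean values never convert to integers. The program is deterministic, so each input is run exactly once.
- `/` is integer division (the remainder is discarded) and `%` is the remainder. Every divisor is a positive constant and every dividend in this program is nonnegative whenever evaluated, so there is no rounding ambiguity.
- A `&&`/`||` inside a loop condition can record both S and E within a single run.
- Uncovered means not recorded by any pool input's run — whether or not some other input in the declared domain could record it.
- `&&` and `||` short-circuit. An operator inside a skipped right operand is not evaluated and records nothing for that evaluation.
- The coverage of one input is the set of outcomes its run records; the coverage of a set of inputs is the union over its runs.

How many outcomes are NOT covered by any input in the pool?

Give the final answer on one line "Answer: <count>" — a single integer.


#1 (q=-4, w=2, z=3) -> B2->E, B1->T, B3->T, B2->E, B1->T, B3->F, B2->S, B1->F, B4->F, B6->S, B5->F, B7->T; covered: B1=T, B1=F, B2=S, B2=E, B3=T, B3=F, B4=F, B5=F, B6=S, B7=T
#2 (q=-4, w=1, z=6) -> B2->E, B1->F, B4->F, B6->E, B5->F, B7->T; covered: B1=F, B2=E, B4=F, B5=F, B6=E, B7=T
#3 (q=-3, w=5, z=5) -> B2->S, B1->F, B4->T; covered: B1=F, B2=S, B4=T
#4 (q=-4, w=1, z=3) -> B2->E, B1->F, B4->F, B6->E, B5->T; covered: B1=F, B2=E, B4=F, B5=T, B6=E
#5 (q=-3, w=3, z=4) -> B2->E, B1->T, B3->F, B2->S, B1->F, B4->T; covered: B1=T, B1=F, B2=S, B2=E, B3=F, B4=T
#6 (q=-4, w=1, z=5) -> B2->E, B1->F, B4->F, B6->E, B5->F, B7->T; covered: B1=F, B2=E, B4=F, B5=F, B6=E, B7=T
#7 (q=-4, w=5, z=5) -> B2->S, B1->F, B4->F, B6->S, B5->F, B7->T; covered: B1=F, B2=S, B4=F, B5=F, B6=S, B7=T
#8 (q=-4, w=3, z=4) -> B2->E, B1->T, B3->F, B2->S, B1->F, B4->F, B6->S, B5->F, B7->T; covered: B1=T, B1=F, B2=S, B2=E, B3=F, B4=F, B5=F, B6=S, B7=T
#9 (q=-1, w=1, z=3) -> B2->E, B1->F, B4->T; covered: B1=F, B2=E, B4=T
union over the pool: B1=T, B1=F, B2=S, B2=E, B3=T, B3=F, B4=T, B4=F, B5=T, B5=F, B6=S, B6=E, B7=T
uncovered (1 of 14): B7=F
Answer: 1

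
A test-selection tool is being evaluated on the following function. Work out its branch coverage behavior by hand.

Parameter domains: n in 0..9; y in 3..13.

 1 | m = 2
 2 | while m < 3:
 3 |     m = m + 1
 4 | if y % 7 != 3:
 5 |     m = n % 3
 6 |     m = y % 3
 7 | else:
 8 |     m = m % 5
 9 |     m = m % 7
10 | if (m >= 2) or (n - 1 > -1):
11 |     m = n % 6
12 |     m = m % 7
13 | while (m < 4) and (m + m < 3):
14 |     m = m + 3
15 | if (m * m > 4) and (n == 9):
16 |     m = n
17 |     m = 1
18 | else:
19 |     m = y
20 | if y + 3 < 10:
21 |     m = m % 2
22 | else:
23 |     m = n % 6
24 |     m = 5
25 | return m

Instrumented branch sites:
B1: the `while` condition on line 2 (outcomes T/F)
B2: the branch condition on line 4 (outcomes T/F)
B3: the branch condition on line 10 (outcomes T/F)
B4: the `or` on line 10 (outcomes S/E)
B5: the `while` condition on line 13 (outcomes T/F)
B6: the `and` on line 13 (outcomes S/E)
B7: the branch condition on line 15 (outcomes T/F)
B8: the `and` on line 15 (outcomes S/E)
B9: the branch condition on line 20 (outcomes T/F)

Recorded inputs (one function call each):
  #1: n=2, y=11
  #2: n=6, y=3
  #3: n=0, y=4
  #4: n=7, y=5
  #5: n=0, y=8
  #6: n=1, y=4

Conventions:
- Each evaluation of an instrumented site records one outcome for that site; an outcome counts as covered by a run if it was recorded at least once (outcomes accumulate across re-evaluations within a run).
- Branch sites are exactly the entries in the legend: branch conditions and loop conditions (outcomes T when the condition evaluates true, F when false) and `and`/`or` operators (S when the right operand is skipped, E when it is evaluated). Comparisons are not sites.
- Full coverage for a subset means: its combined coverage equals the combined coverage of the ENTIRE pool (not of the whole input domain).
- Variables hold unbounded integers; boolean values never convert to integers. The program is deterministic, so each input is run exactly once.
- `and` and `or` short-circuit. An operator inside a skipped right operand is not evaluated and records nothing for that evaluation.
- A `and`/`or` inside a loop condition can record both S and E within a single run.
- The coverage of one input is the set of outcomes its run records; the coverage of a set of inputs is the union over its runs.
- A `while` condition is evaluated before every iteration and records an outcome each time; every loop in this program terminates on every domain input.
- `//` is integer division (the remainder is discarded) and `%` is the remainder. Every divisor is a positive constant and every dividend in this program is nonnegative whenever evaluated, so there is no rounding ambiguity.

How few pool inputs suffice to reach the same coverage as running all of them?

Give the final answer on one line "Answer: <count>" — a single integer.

test 1 (n=2, y=11) fires B1->T, B1->F, B2->T, B4->S, B3->T, B6->E, B5->F, B8->S, B7->F, B9->F; hits B1=T, B1=F, B2=T, B3=T, B4=S, B5=F, B6=E, B7=F, B8=S, B9=F
test 2 (n=6, y=3) fires B1->T, B1->F, B2->F, B4->S, B3->T, B6->E, B5->T, B6->E, B5->F, B8->E, B7->F, B9->T; hits B1=T, B1=F, B2=F, B3=T, B4=S, B5=T, B5=F, B6=E, B7=F, B8=E, B9=T
test 3 (n=0, y=4) fires B1->T, B1->F, B2->T, B4->E, B3->F, B6->E, B5->T, B6->S, B5->F, B8->E, B7->F, B9->T; hits B1=T, B1=F, B2=T, B3=F, B4=E, B5=T, B5=F, B6=S, B6=E, B7=F, B8=E, B9=T
test 4 (n=7, y=5) fires B1->T, B1->F, B2->T, B4->S, B3->T, B6->E, B5->T, B6->S, B5->F, B8->E, B7->F, B9->T; hits B1=T, B1=F, B2=T, B3=T, B4=S, B5=T, B5=F, B6=S, B6=E, B7=F, B8=E, B9=T
test 5 (n=0, y=8) fires B1->T, B1->F, B2->T, B4->S, B3->T, B6->E, B5->T, B6->E, B5->F, B8->E, B7->F, B9->F; hits B1=T, B1=F, B2=T, B3=T, B4=S, B5=T, B5=F, B6=E, B7=F, B8=E, B9=F
test 6 (n=1, y=4) fires B1->T, B1->F, B2->T, B4->E, B3->T, B6->E, B5->T, B6->S, B5->F, B8->E, B7->F, B9->T; hits B1=T, B1=F, B2=T, B3=T, B4=E, B5=T, B5=F, B6=S, B6=E, B7=F, B8=E, B9=T
pool-wide coverage (17 outcomes): B1=T, B1=F, B2=T, B2=F, B3=T, B3=F, B4=S, B4=E, B5=T, B5=F, B6=S, B6=E, B7=F, B8=S, B8=E, B9=T, B9=F
checked all size-1 subsets: none covers 17 outcomes (max 12/17)
checked all size-2 subsets: none covers 17 outcomes (max 16/17)
at size 3, {1, 2, 3} reaches all 17 outcomes; every lexicographically earlier size-3 subset fails

Answer: 3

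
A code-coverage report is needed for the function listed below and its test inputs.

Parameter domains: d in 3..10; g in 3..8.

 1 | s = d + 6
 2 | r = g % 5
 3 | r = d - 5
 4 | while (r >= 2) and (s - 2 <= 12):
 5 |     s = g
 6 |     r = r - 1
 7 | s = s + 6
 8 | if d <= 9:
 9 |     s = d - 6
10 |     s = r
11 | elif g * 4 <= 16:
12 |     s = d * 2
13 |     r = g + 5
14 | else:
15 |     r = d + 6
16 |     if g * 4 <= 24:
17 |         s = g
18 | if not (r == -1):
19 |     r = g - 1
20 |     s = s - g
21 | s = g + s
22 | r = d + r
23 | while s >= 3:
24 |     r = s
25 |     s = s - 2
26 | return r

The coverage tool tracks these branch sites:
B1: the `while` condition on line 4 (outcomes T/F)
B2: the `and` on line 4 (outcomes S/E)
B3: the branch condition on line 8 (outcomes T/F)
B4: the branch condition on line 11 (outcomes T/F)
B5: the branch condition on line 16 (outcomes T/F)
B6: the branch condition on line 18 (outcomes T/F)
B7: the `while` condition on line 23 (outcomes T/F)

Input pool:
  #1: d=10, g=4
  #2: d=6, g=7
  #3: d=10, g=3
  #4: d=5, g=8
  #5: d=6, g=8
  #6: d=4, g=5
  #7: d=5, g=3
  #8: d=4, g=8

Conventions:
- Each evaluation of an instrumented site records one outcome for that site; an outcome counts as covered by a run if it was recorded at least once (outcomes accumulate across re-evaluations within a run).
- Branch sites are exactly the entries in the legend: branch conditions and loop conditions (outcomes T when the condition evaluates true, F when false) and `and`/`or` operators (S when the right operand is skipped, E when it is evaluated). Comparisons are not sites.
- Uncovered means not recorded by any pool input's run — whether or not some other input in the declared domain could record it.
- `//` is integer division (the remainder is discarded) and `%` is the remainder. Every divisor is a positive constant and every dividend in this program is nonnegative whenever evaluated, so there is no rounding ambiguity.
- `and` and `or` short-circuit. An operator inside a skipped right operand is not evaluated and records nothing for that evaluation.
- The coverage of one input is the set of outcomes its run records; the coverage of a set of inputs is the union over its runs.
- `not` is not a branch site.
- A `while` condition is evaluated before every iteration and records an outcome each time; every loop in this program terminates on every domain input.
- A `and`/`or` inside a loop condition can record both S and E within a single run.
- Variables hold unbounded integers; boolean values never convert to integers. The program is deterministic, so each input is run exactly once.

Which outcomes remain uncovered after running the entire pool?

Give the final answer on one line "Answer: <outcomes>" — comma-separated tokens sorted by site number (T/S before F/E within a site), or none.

input #1 (d=10, g=4): events B2->E, B1->F, B3->F, B4->T, B6->T, B7->T, B7->T, B7->T, B7->T, B7->T, B7->T, B7->T, B7->T, B7->T, ...; covers B1=F, B2=E, B3=F, B4=T, B6=T, B7=T, B7=F
input #2 (d=6, g=7): events B2->S, B1->F, B3->T, B6->T, B7->F; covers B1=F, B2=S, B3=T, B6=T, B7=F
input #3 (d=10, g=3): events B2->E, B1->F, B3->F, B4->T, B6->T, B7->T, B7->T, B7->T, B7->T, B7->T, B7->T, B7->T, B7->T, B7->T, ...; covers B1=F, B2=E, B3=F, B4=T, B6=T, B7=T, B7=F
input #4 (d=5, g=8): events B2->S, B1->F, B3->T, B6->T, B7->F; covers B1=F, B2=S, B3=T, B6=T, B7=F
input #5 (d=6, g=8): events B2->S, B1->F, B3->T, B6->T, B7->F; covers B1=F, B2=S, B3=T, B6=T, B7=F
input #6 (d=4, g=5): events B2->S, B1->F, B3->T, B6->F, B7->T, B7->F; covers B1=F, B2=S, B3=T, B6=F, B7=T, B7=F
input #7 (d=5, g=3): events B2->S, B1->F, B3->T, B6->T, B7->F; covers B1=F, B2=S, B3=T, B6=T, B7=F
input #8 (d=4, g=8): events B2->S, B1->F, B3->T, B6->F, B7->T, B7->T, B7->T, B7->F; covers B1=F, B2=S, B3=T, B6=F, B7=T, B7=F
union over the pool: B1=F, B2=S, B2=E, B3=T, B3=F, B4=T, B6=T, B6=F, B7=T, B7=F
uncovered (4 of 14): B1=T, B4=F, B5=T, B5=F

Answer: B1=T, B4=F, B5=T, B5=F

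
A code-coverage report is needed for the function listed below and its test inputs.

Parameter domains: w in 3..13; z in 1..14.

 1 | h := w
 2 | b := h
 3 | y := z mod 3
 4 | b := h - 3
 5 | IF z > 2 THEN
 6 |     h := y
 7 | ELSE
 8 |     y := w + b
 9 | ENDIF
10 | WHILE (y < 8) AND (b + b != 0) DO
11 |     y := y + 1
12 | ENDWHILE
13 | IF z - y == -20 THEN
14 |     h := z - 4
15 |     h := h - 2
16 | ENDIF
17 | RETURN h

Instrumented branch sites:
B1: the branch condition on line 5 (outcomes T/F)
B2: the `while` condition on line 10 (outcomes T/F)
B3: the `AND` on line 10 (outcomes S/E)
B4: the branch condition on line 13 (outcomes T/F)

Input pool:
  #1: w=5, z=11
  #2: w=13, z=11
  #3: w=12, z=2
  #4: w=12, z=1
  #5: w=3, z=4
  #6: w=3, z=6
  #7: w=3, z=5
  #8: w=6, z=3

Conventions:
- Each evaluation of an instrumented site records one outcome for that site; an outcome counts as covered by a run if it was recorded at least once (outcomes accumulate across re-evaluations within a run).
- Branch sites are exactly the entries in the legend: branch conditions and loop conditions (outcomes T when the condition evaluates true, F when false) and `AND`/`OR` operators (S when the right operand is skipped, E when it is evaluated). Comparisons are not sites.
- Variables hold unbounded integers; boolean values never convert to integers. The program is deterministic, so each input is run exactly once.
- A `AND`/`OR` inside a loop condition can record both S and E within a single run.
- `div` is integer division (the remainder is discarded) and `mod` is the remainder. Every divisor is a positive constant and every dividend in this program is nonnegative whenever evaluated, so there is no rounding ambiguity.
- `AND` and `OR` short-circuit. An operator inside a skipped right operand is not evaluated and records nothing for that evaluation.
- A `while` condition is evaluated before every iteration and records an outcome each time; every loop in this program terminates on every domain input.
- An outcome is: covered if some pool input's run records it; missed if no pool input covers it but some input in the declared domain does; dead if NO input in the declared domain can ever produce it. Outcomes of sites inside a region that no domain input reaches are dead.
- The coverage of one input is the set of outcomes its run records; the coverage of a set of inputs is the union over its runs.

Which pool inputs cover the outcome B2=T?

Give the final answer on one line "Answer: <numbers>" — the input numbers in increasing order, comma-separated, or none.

input #1 (w=5, z=11): produces B2=T
input #2 (w=13, z=11): produces B2=T
input #3 (w=12, z=2): does not produce B2=T
input #4 (w=12, z=1): does not produce B2=T
input #5 (w=3, z=4): does not produce B2=T
input #6 (w=3, z=6): does not produce B2=T
input #7 (w=3, z=5): does not produce B2=T
input #8 (w=6, z=3): produces B2=T

Answer: 1, 2, 8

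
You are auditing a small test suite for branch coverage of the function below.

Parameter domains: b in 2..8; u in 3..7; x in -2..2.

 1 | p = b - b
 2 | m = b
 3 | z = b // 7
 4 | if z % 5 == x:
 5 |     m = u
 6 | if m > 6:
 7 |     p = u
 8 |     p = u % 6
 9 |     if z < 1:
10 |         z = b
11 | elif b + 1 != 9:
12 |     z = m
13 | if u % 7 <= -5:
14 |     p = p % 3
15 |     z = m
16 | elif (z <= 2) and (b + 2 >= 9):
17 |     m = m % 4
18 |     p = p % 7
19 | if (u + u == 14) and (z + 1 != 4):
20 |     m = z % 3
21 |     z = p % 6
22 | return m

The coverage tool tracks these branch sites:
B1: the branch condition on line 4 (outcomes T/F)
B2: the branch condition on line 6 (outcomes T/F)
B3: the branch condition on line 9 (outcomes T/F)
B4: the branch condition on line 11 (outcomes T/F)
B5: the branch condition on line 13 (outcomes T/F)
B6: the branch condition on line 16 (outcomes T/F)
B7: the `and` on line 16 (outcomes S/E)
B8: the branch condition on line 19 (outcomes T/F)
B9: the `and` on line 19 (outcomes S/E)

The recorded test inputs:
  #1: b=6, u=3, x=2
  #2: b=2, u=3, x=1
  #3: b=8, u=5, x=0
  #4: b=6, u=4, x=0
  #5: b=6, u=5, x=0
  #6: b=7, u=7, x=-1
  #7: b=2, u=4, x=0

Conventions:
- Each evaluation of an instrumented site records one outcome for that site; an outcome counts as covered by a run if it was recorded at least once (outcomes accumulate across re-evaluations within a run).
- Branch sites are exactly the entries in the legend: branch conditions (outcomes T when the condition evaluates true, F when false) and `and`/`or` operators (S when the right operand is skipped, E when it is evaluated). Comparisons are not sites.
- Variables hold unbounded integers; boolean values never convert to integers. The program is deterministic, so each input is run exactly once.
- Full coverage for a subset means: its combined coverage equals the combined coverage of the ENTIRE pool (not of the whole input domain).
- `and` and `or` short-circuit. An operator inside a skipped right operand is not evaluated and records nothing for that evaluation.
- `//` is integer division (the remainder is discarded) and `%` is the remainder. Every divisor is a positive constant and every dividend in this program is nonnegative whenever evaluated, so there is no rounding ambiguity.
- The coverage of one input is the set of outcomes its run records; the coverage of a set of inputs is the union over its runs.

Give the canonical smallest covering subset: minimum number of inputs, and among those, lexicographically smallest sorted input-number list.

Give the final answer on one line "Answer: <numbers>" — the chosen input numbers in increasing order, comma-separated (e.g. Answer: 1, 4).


run #1 (b=6, u=3, x=2) runs B1->F, B2->F, B4->T, B5->F, B7->S, B6->F, B9->S, B8->F; records B1=F, B2=F, B4=T, B5=F, B6=F, B7=S, B8=F, B9=S
run #2 (b=2, u=3, x=1) runs B1->F, B2->F, B4->T, B5->F, B7->E, B6->F, B9->S, B8->F; records B1=F, B2=F, B4=T, B5=F, B6=F, B7=E, B8=F, B9=S
run #3 (b=8, u=5, x=0) runs B1->F, B2->T, B3->F, B5->F, B7->E, B6->T, B9->S, B8->F; records B1=F, B2=T, B3=F, B5=F, B6=T, B7=E, B8=F, B9=S
run #4 (b=6, u=4, x=0) runs B1->T, B2->F, B4->T, B5->F, B7->S, B6->F, B9->S, B8->F; records B1=T, B2=F, B4=T, B5=F, B6=F, B7=S, B8=F, B9=S
run #5 (b=6, u=5, x=0) runs B1->T, B2->F, B4->T, B5->F, B7->S, B6->F, B9->S, B8->F; records B1=T, B2=F, B4=T, B5=F, B6=F, B7=S, B8=F, B9=S
run #6 (b=7, u=7, x=-1) runs B1->F, B2->T, B3->F, B5->F, B7->E, B6->T, B9->E, B8->T; records B1=F, B2=T, B3=F, B5=F, B6=T, B7=E, B8=T, B9=E
run #7 (b=2, u=4, x=0) runs B1->T, B2->F, B4->T, B5->F, B7->S, B6->F, B9->S, B8->F; records B1=T, B2=F, B4=T, B5=F, B6=F, B7=S, B8=F, B9=S
union over all inputs: B1=T, B1=F, B2=T, B2=F, B3=F, B4=T, B5=F, B6=T, B6=F, B7=S, B7=E, B8=T, B8=F, B9=S, B9=E (15 outcomes)
size 1 is not enough: best union over all size-1 subsets is 8/15
the canonical winner is {4, 6}: size 2, full 15-outcome coverage, earliest index list among size-2 covers
Answer: 4, 6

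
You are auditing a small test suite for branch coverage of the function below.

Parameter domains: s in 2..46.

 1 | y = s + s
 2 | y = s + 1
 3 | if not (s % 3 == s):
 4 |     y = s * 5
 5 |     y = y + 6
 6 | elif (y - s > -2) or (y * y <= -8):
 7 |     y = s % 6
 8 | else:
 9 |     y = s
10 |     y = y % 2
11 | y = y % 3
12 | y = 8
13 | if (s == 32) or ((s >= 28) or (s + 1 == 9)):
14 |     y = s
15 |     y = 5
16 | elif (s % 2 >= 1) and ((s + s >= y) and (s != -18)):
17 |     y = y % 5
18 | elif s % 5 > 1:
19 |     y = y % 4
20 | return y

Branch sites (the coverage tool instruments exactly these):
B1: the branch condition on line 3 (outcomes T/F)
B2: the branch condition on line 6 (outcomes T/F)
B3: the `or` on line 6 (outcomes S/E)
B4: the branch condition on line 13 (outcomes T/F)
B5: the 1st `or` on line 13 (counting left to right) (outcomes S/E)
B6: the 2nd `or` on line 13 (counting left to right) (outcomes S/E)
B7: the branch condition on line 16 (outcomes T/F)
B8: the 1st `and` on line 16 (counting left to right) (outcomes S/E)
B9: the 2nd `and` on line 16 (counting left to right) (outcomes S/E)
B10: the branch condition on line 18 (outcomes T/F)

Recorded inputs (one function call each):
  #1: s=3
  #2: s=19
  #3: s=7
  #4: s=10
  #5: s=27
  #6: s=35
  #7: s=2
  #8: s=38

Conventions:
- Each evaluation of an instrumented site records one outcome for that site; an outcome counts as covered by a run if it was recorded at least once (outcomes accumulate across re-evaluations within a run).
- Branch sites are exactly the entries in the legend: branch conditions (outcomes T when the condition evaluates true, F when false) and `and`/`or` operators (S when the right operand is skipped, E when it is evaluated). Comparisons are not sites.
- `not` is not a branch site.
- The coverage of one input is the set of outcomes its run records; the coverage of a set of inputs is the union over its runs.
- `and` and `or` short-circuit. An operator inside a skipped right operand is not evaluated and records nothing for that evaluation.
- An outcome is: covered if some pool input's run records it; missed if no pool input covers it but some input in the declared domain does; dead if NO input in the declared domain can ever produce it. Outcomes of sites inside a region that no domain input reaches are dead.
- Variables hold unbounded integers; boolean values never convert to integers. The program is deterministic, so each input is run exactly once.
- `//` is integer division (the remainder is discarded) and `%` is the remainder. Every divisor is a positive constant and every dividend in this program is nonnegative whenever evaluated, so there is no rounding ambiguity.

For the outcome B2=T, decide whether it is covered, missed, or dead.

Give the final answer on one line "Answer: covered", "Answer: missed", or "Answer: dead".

B2=T is recorded by pool input(s) 7 -> covered

Answer: covered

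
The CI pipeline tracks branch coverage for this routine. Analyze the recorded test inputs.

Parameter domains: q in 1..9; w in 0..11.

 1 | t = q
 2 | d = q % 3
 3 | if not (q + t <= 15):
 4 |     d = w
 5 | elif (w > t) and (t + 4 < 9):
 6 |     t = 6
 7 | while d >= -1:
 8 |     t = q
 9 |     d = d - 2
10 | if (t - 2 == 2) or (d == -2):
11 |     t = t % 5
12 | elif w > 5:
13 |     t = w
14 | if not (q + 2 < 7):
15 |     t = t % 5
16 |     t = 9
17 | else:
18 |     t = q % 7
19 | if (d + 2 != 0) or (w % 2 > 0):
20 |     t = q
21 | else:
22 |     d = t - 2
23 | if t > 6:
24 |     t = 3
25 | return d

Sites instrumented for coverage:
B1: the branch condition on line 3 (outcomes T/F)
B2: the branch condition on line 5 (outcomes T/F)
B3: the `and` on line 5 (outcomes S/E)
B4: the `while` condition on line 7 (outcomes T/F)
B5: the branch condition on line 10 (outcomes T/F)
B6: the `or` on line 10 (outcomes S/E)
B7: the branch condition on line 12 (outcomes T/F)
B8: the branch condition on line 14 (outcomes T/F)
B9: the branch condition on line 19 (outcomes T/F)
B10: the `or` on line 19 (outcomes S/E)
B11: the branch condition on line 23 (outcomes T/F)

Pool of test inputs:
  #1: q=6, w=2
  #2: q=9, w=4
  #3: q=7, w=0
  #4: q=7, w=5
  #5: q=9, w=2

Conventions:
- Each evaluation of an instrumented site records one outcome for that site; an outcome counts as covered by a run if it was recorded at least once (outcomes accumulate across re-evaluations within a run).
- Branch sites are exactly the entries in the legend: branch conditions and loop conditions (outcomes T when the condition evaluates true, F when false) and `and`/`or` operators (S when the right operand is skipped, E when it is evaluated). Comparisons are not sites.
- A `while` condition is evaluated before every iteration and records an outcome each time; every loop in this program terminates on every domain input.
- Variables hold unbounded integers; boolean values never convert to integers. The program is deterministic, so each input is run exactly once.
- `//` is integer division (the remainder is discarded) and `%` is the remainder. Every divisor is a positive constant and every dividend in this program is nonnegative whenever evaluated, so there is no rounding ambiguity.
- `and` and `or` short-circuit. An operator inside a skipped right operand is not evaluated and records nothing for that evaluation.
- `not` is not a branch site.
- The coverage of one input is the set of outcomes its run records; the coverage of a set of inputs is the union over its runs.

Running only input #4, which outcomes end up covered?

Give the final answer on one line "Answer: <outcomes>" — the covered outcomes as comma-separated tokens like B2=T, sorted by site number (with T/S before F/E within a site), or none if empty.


Simulating input #4 (q=7, w=5) step by step:
  B1->F, B3->S, B2->F, B4->T, B4->T, B4->F, B6->E, B5->F, B7->F, B8->T
  B10->S, B9->T, B11->T
as a set, this run covers: B1=F, B2=F, B3=S, B4=T, B4=F, B5=F, B6=E, B7=F, B8=T, B9=T, B10=S, B11=T
Answer: B1=F, B2=F, B3=S, B4=T, B4=F, B5=F, B6=E, B7=F, B8=T, B9=T, B10=S, B11=T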